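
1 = 1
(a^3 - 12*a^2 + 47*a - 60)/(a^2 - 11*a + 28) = (a^2 - 8*a + 15)/(a - 7)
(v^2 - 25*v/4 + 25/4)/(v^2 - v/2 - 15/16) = 4*(v - 5)/(4*v + 3)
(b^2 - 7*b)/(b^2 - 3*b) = (b - 7)/(b - 3)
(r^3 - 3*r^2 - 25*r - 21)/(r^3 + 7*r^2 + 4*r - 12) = (r^3 - 3*r^2 - 25*r - 21)/(r^3 + 7*r^2 + 4*r - 12)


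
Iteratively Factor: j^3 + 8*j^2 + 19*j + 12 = (j + 1)*(j^2 + 7*j + 12) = (j + 1)*(j + 3)*(j + 4)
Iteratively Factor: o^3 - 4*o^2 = (o - 4)*(o^2) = o*(o - 4)*(o)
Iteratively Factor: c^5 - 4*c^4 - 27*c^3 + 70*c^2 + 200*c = (c - 5)*(c^4 + c^3 - 22*c^2 - 40*c) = (c - 5)*(c + 4)*(c^3 - 3*c^2 - 10*c) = c*(c - 5)*(c + 4)*(c^2 - 3*c - 10) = c*(c - 5)^2*(c + 4)*(c + 2)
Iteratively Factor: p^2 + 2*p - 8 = (p + 4)*(p - 2)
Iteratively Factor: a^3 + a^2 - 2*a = (a + 2)*(a^2 - a) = a*(a + 2)*(a - 1)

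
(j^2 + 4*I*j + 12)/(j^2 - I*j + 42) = (j - 2*I)/(j - 7*I)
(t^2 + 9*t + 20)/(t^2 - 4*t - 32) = (t + 5)/(t - 8)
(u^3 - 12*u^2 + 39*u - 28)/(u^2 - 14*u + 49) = (u^2 - 5*u + 4)/(u - 7)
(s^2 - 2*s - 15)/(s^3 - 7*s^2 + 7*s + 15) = (s + 3)/(s^2 - 2*s - 3)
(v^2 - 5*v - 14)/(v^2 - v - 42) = (v + 2)/(v + 6)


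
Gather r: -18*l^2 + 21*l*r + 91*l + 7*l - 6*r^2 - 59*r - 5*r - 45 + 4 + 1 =-18*l^2 + 98*l - 6*r^2 + r*(21*l - 64) - 40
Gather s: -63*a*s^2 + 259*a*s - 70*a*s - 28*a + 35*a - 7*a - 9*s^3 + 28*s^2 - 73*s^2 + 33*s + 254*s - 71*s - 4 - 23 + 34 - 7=-9*s^3 + s^2*(-63*a - 45) + s*(189*a + 216)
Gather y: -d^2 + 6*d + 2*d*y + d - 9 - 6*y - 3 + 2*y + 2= -d^2 + 7*d + y*(2*d - 4) - 10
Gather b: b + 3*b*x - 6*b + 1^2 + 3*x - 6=b*(3*x - 5) + 3*x - 5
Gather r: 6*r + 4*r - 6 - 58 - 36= 10*r - 100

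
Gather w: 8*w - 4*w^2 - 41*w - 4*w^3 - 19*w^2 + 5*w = -4*w^3 - 23*w^2 - 28*w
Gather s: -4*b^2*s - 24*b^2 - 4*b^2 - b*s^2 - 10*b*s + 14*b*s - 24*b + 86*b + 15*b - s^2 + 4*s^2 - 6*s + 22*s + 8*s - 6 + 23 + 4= -28*b^2 + 77*b + s^2*(3 - b) + s*(-4*b^2 + 4*b + 24) + 21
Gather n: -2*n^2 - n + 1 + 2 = -2*n^2 - n + 3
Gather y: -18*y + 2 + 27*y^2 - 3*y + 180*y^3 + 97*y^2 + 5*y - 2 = 180*y^3 + 124*y^2 - 16*y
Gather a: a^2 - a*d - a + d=a^2 + a*(-d - 1) + d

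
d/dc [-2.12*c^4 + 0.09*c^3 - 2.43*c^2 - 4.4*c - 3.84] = -8.48*c^3 + 0.27*c^2 - 4.86*c - 4.4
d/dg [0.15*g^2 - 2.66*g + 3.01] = 0.3*g - 2.66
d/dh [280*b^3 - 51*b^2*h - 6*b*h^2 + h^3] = -51*b^2 - 12*b*h + 3*h^2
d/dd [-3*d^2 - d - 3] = -6*d - 1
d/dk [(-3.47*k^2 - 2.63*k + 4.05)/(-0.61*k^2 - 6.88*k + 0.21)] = (22.2693*k^2 + 3.4836*k + 27.3117)/(0.3721*k^4 + 8.3936*k^3 + 47.0782*k^2 - 2.8896*k + 0.0441)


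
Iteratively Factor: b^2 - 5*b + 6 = (b - 3)*(b - 2)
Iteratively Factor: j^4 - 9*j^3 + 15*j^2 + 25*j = (j - 5)*(j^3 - 4*j^2 - 5*j) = (j - 5)*(j + 1)*(j^2 - 5*j) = (j - 5)^2*(j + 1)*(j)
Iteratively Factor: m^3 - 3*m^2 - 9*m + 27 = (m + 3)*(m^2 - 6*m + 9) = (m - 3)*(m + 3)*(m - 3)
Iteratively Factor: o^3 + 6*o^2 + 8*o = (o)*(o^2 + 6*o + 8) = o*(o + 2)*(o + 4)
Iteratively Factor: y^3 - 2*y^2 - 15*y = (y - 5)*(y^2 + 3*y) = (y - 5)*(y + 3)*(y)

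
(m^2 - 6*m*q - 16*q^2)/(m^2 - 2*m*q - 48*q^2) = (m + 2*q)/(m + 6*q)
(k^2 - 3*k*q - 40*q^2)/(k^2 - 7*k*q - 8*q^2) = (k + 5*q)/(k + q)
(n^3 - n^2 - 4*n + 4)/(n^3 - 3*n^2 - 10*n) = (n^2 - 3*n + 2)/(n*(n - 5))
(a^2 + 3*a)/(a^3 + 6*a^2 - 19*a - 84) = a/(a^2 + 3*a - 28)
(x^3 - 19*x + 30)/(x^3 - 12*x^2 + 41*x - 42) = (x + 5)/(x - 7)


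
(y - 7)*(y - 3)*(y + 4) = y^3 - 6*y^2 - 19*y + 84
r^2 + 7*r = r*(r + 7)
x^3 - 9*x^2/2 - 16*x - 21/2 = (x - 7)*(x + 1)*(x + 3/2)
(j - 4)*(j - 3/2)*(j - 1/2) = j^3 - 6*j^2 + 35*j/4 - 3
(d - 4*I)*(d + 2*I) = d^2 - 2*I*d + 8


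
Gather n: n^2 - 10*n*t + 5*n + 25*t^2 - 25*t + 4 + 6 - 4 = n^2 + n*(5 - 10*t) + 25*t^2 - 25*t + 6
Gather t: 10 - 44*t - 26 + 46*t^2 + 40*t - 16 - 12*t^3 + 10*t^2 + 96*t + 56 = -12*t^3 + 56*t^2 + 92*t + 24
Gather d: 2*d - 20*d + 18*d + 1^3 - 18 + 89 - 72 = 0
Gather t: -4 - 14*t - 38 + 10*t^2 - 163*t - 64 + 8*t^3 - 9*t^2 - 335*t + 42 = 8*t^3 + t^2 - 512*t - 64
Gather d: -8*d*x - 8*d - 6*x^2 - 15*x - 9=d*(-8*x - 8) - 6*x^2 - 15*x - 9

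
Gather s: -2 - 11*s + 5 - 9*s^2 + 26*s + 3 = -9*s^2 + 15*s + 6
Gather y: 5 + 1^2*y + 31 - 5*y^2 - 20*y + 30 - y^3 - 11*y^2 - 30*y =-y^3 - 16*y^2 - 49*y + 66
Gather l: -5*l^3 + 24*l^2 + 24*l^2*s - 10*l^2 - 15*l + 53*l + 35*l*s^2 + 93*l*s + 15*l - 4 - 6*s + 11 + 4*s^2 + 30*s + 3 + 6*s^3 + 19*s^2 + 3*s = -5*l^3 + l^2*(24*s + 14) + l*(35*s^2 + 93*s + 53) + 6*s^3 + 23*s^2 + 27*s + 10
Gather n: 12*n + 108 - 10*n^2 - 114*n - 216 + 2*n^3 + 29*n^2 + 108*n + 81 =2*n^3 + 19*n^2 + 6*n - 27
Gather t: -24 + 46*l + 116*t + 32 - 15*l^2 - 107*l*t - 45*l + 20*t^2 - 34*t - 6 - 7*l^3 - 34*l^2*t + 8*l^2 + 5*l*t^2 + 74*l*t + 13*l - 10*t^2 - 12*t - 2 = -7*l^3 - 7*l^2 + 14*l + t^2*(5*l + 10) + t*(-34*l^2 - 33*l + 70)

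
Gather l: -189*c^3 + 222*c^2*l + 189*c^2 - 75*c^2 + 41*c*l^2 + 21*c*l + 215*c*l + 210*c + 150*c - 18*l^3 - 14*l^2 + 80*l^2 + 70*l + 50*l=-189*c^3 + 114*c^2 + 360*c - 18*l^3 + l^2*(41*c + 66) + l*(222*c^2 + 236*c + 120)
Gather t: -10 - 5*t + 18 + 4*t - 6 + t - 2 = 0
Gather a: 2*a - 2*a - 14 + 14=0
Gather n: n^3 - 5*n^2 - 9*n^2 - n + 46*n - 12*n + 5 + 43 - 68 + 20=n^3 - 14*n^2 + 33*n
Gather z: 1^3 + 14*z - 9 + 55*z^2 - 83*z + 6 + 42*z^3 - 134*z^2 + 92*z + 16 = 42*z^3 - 79*z^2 + 23*z + 14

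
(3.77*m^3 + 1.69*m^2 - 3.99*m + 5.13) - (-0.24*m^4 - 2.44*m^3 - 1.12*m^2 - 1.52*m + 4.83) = 0.24*m^4 + 6.21*m^3 + 2.81*m^2 - 2.47*m + 0.3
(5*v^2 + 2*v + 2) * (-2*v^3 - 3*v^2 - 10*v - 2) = -10*v^5 - 19*v^4 - 60*v^3 - 36*v^2 - 24*v - 4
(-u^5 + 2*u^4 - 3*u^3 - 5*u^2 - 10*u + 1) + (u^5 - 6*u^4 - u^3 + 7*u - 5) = -4*u^4 - 4*u^3 - 5*u^2 - 3*u - 4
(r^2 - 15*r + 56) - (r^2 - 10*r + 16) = 40 - 5*r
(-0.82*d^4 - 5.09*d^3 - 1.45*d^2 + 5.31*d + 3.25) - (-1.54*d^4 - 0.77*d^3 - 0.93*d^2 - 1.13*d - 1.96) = 0.72*d^4 - 4.32*d^3 - 0.52*d^2 + 6.44*d + 5.21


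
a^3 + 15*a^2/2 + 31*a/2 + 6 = (a + 1/2)*(a + 3)*(a + 4)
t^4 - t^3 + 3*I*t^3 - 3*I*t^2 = t^2*(t - 1)*(t + 3*I)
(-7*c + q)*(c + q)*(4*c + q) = -28*c^3 - 31*c^2*q - 2*c*q^2 + q^3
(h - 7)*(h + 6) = h^2 - h - 42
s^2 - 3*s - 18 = (s - 6)*(s + 3)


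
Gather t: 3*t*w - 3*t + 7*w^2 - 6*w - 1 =t*(3*w - 3) + 7*w^2 - 6*w - 1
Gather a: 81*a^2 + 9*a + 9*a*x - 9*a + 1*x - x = 81*a^2 + 9*a*x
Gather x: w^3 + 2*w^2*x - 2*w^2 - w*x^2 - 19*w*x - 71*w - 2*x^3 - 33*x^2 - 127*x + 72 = w^3 - 2*w^2 - 71*w - 2*x^3 + x^2*(-w - 33) + x*(2*w^2 - 19*w - 127) + 72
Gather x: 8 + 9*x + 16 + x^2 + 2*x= x^2 + 11*x + 24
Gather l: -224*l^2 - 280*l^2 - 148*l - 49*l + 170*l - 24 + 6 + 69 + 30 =-504*l^2 - 27*l + 81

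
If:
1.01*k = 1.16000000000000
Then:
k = 1.15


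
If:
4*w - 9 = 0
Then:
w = 9/4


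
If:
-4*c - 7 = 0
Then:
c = -7/4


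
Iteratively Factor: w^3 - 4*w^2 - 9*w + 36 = (w - 3)*(w^2 - w - 12) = (w - 4)*(w - 3)*(w + 3)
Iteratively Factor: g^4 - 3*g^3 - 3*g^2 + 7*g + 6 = (g + 1)*(g^3 - 4*g^2 + g + 6) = (g + 1)^2*(g^2 - 5*g + 6) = (g - 2)*(g + 1)^2*(g - 3)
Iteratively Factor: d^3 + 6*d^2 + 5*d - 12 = (d + 4)*(d^2 + 2*d - 3) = (d + 3)*(d + 4)*(d - 1)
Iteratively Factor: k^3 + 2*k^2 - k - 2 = (k + 1)*(k^2 + k - 2) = (k + 1)*(k + 2)*(k - 1)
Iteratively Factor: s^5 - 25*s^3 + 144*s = (s - 4)*(s^4 + 4*s^3 - 9*s^2 - 36*s) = (s - 4)*(s - 3)*(s^3 + 7*s^2 + 12*s) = s*(s - 4)*(s - 3)*(s^2 + 7*s + 12) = s*(s - 4)*(s - 3)*(s + 4)*(s + 3)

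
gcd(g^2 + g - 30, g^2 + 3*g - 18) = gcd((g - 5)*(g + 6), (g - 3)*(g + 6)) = g + 6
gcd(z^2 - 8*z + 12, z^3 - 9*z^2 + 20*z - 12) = z^2 - 8*z + 12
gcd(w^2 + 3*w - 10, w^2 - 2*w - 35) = w + 5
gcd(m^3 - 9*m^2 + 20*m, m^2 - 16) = m - 4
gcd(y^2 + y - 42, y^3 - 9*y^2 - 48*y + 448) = y + 7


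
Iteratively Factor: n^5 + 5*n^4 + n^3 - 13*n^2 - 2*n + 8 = (n + 1)*(n^4 + 4*n^3 - 3*n^2 - 10*n + 8) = (n + 1)*(n + 2)*(n^3 + 2*n^2 - 7*n + 4) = (n - 1)*(n + 1)*(n + 2)*(n^2 + 3*n - 4) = (n - 1)*(n + 1)*(n + 2)*(n + 4)*(n - 1)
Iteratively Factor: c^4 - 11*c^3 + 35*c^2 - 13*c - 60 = (c + 1)*(c^3 - 12*c^2 + 47*c - 60) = (c - 5)*(c + 1)*(c^2 - 7*c + 12) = (c - 5)*(c - 4)*(c + 1)*(c - 3)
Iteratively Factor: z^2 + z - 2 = (z - 1)*(z + 2)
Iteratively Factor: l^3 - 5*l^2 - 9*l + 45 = (l + 3)*(l^2 - 8*l + 15) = (l - 5)*(l + 3)*(l - 3)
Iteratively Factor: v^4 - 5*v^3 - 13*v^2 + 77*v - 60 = (v + 4)*(v^3 - 9*v^2 + 23*v - 15) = (v - 3)*(v + 4)*(v^2 - 6*v + 5) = (v - 3)*(v - 1)*(v + 4)*(v - 5)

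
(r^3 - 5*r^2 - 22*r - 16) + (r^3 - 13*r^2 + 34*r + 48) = 2*r^3 - 18*r^2 + 12*r + 32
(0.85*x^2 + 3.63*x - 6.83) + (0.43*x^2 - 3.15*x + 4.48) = 1.28*x^2 + 0.48*x - 2.35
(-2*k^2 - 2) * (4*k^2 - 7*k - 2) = -8*k^4 + 14*k^3 - 4*k^2 + 14*k + 4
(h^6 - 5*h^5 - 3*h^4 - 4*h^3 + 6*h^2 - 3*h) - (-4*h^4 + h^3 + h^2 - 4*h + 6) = h^6 - 5*h^5 + h^4 - 5*h^3 + 5*h^2 + h - 6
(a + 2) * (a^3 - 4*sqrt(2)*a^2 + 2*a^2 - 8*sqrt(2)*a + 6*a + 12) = a^4 - 4*sqrt(2)*a^3 + 4*a^3 - 16*sqrt(2)*a^2 + 10*a^2 - 16*sqrt(2)*a + 24*a + 24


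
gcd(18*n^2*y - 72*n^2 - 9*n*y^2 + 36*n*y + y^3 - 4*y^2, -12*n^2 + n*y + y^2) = -3*n + y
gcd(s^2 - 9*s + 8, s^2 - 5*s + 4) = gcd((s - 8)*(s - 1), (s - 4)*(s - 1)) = s - 1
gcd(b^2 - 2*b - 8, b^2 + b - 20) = b - 4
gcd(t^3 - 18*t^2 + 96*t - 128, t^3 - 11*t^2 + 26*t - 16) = t^2 - 10*t + 16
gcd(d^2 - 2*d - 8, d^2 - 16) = d - 4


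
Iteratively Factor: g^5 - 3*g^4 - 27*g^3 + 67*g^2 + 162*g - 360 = (g - 3)*(g^4 - 27*g^2 - 14*g + 120) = (g - 3)*(g - 2)*(g^3 + 2*g^2 - 23*g - 60) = (g - 3)*(g - 2)*(g + 3)*(g^2 - g - 20) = (g - 3)*(g - 2)*(g + 3)*(g + 4)*(g - 5)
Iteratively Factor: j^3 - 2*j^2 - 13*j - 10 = (j + 1)*(j^2 - 3*j - 10) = (j + 1)*(j + 2)*(j - 5)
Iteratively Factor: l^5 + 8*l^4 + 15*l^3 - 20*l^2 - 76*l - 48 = (l + 1)*(l^4 + 7*l^3 + 8*l^2 - 28*l - 48) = (l + 1)*(l + 4)*(l^3 + 3*l^2 - 4*l - 12) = (l + 1)*(l + 2)*(l + 4)*(l^2 + l - 6) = (l - 2)*(l + 1)*(l + 2)*(l + 4)*(l + 3)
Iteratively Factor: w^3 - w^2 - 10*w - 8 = (w - 4)*(w^2 + 3*w + 2) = (w - 4)*(w + 1)*(w + 2)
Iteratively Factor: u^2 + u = (u)*(u + 1)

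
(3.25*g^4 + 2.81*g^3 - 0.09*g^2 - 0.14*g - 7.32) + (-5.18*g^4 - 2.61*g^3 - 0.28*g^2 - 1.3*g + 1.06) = -1.93*g^4 + 0.2*g^3 - 0.37*g^2 - 1.44*g - 6.26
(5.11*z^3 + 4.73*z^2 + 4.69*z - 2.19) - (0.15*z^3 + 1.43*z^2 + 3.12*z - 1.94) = 4.96*z^3 + 3.3*z^2 + 1.57*z - 0.25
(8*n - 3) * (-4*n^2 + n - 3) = -32*n^3 + 20*n^2 - 27*n + 9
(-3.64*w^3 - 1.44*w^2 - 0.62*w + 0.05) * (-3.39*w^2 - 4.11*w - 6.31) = 12.3396*w^5 + 19.842*w^4 + 30.9886*w^3 + 11.4651*w^2 + 3.7067*w - 0.3155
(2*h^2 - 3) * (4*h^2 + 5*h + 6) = 8*h^4 + 10*h^3 - 15*h - 18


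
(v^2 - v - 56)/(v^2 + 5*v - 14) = (v - 8)/(v - 2)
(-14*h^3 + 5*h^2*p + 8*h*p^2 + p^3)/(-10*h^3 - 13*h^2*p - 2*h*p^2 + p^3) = (-7*h^2 + 6*h*p + p^2)/(-5*h^2 - 4*h*p + p^2)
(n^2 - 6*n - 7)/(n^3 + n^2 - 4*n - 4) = (n - 7)/(n^2 - 4)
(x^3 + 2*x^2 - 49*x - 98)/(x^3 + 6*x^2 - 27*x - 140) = (x^2 - 5*x - 14)/(x^2 - x - 20)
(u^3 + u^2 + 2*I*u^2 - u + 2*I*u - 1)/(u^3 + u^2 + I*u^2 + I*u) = (u + I)/u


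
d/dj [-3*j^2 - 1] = -6*j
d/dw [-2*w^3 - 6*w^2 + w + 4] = -6*w^2 - 12*w + 1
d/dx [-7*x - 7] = -7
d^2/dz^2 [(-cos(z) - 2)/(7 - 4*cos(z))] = 15*(4*sin(z)^2 - 7*cos(z) + 4)/(4*cos(z) - 7)^3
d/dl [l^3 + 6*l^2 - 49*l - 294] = 3*l^2 + 12*l - 49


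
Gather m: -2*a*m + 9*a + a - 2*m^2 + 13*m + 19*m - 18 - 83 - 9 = 10*a - 2*m^2 + m*(32 - 2*a) - 110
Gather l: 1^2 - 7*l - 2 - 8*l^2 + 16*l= -8*l^2 + 9*l - 1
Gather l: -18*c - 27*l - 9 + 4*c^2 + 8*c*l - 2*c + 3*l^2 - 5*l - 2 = 4*c^2 - 20*c + 3*l^2 + l*(8*c - 32) - 11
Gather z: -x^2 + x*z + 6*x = -x^2 + x*z + 6*x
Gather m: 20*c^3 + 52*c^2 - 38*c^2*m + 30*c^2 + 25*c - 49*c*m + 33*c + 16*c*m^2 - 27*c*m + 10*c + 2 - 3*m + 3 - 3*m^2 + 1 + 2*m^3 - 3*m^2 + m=20*c^3 + 82*c^2 + 68*c + 2*m^3 + m^2*(16*c - 6) + m*(-38*c^2 - 76*c - 2) + 6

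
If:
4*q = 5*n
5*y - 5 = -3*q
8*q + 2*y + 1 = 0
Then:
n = -6/17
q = -15/34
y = 43/34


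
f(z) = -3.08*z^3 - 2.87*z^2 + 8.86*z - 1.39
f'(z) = -9.24*z^2 - 5.74*z + 8.86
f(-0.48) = -5.96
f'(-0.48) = 9.49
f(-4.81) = 232.35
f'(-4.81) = -177.31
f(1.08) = 0.95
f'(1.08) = -8.12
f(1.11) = 0.70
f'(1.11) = -8.90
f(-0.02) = -1.57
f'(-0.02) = 8.97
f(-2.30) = 0.52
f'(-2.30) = -26.82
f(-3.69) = 81.59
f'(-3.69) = -95.77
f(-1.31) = -11.00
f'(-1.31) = 0.52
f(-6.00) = 507.41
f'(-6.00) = -289.34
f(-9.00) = 1931.72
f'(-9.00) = -687.92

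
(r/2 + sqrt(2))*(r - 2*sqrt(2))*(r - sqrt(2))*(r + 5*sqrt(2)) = r^4/2 + 2*sqrt(2)*r^3 - 9*r^2 - 16*sqrt(2)*r + 40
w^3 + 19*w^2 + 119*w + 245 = (w + 5)*(w + 7)^2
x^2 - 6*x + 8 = (x - 4)*(x - 2)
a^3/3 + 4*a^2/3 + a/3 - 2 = (a/3 + 1)*(a - 1)*(a + 2)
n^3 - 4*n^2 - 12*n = n*(n - 6)*(n + 2)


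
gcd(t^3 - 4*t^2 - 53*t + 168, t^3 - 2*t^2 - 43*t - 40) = t - 8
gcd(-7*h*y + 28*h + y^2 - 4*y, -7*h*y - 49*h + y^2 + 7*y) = -7*h + y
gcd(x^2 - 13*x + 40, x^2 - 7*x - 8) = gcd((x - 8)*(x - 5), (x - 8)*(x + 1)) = x - 8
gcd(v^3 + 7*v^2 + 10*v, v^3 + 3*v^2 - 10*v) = v^2 + 5*v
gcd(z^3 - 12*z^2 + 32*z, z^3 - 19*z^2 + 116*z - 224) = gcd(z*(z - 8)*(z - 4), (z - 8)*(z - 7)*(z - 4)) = z^2 - 12*z + 32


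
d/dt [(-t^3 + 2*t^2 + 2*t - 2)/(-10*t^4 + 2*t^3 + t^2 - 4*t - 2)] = (-10*t^6 + 40*t^5 + 55*t^4 - 80*t^3 + 8*t^2 - 4*t - 12)/(100*t^8 - 40*t^7 - 16*t^6 + 84*t^5 + 25*t^4 - 16*t^3 + 12*t^2 + 16*t + 4)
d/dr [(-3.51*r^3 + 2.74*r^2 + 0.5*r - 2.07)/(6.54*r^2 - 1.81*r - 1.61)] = (-22.9554*r^4 + 12.7062*r^3 + 8.7239*r^2 + 18.2528*r - 4.5517)/(42.7716*r^4 - 23.6748*r^3 - 17.7827*r^2 + 5.8282*r + 2.5921)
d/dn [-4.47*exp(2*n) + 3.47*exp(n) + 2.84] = (3.47 - 8.94*exp(n))*exp(n)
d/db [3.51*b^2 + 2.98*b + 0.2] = 7.02*b + 2.98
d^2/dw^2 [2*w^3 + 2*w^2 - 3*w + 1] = 12*w + 4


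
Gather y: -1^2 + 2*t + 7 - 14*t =6 - 12*t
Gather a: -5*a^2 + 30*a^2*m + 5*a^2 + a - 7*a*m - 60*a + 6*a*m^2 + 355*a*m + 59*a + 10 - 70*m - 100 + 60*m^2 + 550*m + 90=30*a^2*m + a*(6*m^2 + 348*m) + 60*m^2 + 480*m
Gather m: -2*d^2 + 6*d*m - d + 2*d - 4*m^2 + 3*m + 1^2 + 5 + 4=-2*d^2 + d - 4*m^2 + m*(6*d + 3) + 10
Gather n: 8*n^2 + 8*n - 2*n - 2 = 8*n^2 + 6*n - 2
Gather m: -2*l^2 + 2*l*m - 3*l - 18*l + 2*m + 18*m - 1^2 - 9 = -2*l^2 - 21*l + m*(2*l + 20) - 10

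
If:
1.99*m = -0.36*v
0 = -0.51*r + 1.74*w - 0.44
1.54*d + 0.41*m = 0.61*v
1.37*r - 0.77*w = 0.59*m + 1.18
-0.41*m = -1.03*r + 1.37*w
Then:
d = -11.67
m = 4.75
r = 3.65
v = -26.27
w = 1.32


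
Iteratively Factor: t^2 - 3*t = (t - 3)*(t)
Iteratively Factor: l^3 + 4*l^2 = (l + 4)*(l^2) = l*(l + 4)*(l)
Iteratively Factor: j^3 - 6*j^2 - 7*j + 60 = (j - 4)*(j^2 - 2*j - 15) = (j - 4)*(j + 3)*(j - 5)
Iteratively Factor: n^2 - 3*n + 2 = (n - 2)*(n - 1)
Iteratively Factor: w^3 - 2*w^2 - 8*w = (w)*(w^2 - 2*w - 8) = w*(w + 2)*(w - 4)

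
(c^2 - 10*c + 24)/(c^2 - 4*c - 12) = (c - 4)/(c + 2)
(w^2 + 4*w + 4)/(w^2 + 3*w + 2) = (w + 2)/(w + 1)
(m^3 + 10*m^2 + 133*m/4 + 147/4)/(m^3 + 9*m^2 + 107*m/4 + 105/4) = (2*m + 7)/(2*m + 5)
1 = 1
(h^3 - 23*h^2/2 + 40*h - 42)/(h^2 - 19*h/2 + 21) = h - 2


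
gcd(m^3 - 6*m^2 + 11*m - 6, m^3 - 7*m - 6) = m - 3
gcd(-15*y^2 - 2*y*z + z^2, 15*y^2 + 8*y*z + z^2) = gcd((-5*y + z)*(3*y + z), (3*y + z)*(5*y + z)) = 3*y + z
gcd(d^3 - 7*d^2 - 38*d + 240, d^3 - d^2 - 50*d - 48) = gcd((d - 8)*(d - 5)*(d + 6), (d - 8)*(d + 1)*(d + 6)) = d^2 - 2*d - 48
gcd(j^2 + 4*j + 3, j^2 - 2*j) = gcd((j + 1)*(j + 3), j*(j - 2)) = 1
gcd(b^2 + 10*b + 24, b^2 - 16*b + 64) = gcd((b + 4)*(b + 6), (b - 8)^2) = 1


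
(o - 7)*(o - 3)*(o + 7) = o^3 - 3*o^2 - 49*o + 147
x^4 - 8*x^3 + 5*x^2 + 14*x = x*(x - 7)*(x - 2)*(x + 1)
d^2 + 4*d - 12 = (d - 2)*(d + 6)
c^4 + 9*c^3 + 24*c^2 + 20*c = c*(c + 2)^2*(c + 5)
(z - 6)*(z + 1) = z^2 - 5*z - 6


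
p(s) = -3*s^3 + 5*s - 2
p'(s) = 5 - 9*s^2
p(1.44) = -3.76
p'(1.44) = -13.66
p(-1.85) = 7.74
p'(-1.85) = -25.80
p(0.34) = -0.42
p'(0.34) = 3.96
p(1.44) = -3.76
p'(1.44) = -13.66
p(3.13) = -78.34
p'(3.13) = -83.17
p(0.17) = -1.16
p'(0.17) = 4.74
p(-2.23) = 20.12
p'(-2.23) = -39.76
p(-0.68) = -4.46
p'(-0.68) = 0.84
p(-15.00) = 10048.00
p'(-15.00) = -2020.00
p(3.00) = -68.00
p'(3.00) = -76.00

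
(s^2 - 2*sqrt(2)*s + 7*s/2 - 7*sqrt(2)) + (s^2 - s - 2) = 2*s^2 - 2*sqrt(2)*s + 5*s/2 - 7*sqrt(2) - 2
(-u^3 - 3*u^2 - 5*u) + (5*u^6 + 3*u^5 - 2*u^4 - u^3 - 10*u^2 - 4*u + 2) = 5*u^6 + 3*u^5 - 2*u^4 - 2*u^3 - 13*u^2 - 9*u + 2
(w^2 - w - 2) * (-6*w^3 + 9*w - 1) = -6*w^5 + 6*w^4 + 21*w^3 - 10*w^2 - 17*w + 2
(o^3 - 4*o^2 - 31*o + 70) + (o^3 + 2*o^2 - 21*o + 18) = 2*o^3 - 2*o^2 - 52*o + 88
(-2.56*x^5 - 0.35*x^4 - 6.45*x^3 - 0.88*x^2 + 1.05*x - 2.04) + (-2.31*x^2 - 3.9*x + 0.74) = -2.56*x^5 - 0.35*x^4 - 6.45*x^3 - 3.19*x^2 - 2.85*x - 1.3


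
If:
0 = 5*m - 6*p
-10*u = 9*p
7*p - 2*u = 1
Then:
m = 3/22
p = 5/44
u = -9/88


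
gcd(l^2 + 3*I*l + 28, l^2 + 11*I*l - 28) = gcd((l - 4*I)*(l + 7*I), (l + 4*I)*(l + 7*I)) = l + 7*I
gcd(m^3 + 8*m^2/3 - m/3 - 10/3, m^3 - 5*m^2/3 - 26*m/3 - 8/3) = m + 2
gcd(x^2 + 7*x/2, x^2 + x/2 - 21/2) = x + 7/2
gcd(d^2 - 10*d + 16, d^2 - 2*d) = d - 2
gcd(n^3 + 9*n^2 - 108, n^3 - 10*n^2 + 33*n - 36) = n - 3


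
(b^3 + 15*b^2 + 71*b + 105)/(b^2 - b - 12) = (b^2 + 12*b + 35)/(b - 4)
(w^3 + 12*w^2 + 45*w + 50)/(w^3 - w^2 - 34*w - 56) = (w^2 + 10*w + 25)/(w^2 - 3*w - 28)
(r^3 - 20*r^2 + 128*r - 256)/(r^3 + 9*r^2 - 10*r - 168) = (r^2 - 16*r + 64)/(r^2 + 13*r + 42)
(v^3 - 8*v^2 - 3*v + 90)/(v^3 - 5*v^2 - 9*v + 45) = (v - 6)/(v - 3)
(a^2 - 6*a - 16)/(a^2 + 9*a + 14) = (a - 8)/(a + 7)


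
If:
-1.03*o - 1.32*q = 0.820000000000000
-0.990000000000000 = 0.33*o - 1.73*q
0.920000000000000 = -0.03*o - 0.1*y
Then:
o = -1.23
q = 0.34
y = -8.83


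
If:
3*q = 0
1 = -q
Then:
No Solution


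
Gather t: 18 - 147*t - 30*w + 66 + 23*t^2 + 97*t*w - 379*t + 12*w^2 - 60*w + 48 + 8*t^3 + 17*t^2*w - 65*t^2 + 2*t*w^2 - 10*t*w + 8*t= 8*t^3 + t^2*(17*w - 42) + t*(2*w^2 + 87*w - 518) + 12*w^2 - 90*w + 132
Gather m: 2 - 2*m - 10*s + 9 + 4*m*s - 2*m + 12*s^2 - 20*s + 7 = m*(4*s - 4) + 12*s^2 - 30*s + 18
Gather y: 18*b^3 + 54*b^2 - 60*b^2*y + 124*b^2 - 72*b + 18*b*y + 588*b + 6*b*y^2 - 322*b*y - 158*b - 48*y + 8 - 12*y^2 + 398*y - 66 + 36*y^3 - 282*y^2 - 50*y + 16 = 18*b^3 + 178*b^2 + 358*b + 36*y^3 + y^2*(6*b - 294) + y*(-60*b^2 - 304*b + 300) - 42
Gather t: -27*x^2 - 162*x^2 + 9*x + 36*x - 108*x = -189*x^2 - 63*x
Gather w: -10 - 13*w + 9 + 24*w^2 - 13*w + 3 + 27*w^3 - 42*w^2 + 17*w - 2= 27*w^3 - 18*w^2 - 9*w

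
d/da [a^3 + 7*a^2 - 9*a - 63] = 3*a^2 + 14*a - 9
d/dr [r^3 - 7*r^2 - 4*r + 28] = 3*r^2 - 14*r - 4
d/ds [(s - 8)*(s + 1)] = 2*s - 7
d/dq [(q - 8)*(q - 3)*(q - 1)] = 3*q^2 - 24*q + 35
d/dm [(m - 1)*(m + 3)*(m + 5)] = 3*m^2 + 14*m + 7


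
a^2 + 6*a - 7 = (a - 1)*(a + 7)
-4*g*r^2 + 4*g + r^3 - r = (-4*g + r)*(r - 1)*(r + 1)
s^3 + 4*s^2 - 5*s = s*(s - 1)*(s + 5)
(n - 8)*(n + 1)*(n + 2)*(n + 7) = n^4 + 2*n^3 - 57*n^2 - 170*n - 112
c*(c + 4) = c^2 + 4*c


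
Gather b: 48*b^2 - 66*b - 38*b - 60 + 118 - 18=48*b^2 - 104*b + 40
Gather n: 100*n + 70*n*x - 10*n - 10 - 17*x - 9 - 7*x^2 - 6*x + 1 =n*(70*x + 90) - 7*x^2 - 23*x - 18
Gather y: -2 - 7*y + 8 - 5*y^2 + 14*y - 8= -5*y^2 + 7*y - 2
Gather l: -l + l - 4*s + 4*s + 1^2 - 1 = 0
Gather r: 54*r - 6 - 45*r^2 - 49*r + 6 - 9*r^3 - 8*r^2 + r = -9*r^3 - 53*r^2 + 6*r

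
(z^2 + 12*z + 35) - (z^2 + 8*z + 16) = 4*z + 19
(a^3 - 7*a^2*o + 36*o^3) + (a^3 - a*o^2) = 2*a^3 - 7*a^2*o - a*o^2 + 36*o^3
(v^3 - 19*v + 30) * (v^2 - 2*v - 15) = v^5 - 2*v^4 - 34*v^3 + 68*v^2 + 225*v - 450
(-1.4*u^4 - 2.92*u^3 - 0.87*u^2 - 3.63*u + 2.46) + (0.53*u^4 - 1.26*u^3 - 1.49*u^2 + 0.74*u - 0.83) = -0.87*u^4 - 4.18*u^3 - 2.36*u^2 - 2.89*u + 1.63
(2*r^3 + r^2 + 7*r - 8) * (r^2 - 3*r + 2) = 2*r^5 - 5*r^4 + 8*r^3 - 27*r^2 + 38*r - 16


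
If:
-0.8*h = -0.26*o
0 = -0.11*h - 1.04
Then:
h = -9.45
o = -29.09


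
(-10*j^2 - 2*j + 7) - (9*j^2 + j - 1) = -19*j^2 - 3*j + 8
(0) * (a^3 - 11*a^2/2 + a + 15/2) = 0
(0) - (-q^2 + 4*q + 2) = q^2 - 4*q - 2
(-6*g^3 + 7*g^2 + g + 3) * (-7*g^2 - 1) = 42*g^5 - 49*g^4 - g^3 - 28*g^2 - g - 3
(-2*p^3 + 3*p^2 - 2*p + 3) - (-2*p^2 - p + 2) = -2*p^3 + 5*p^2 - p + 1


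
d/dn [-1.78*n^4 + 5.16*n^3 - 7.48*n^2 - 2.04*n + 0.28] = -7.12*n^3 + 15.48*n^2 - 14.96*n - 2.04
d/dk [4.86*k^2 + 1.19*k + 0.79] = 9.72*k + 1.19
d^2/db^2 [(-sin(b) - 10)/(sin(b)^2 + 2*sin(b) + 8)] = (sin(b)^5 + 38*sin(b)^4 + 10*sin(b)^3 - 356*sin(b)^2 - 168*sin(b) + 112)/(sin(b)^2 + 2*sin(b) + 8)^3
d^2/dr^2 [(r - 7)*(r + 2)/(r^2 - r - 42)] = -8/(r^3 + 18*r^2 + 108*r + 216)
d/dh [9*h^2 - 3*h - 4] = 18*h - 3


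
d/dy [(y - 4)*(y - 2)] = 2*y - 6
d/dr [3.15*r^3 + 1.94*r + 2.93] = 9.45*r^2 + 1.94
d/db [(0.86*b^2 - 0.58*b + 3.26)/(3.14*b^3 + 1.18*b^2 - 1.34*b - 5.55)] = (-2.7004*b^4 + 3.6424*b^3 - 31.1772*b^2 - 17.2396*b + 7.5874)/(9.8596*b^6 + 7.4104*b^5 - 7.0228*b^4 - 38.0164*b^3 - 11.3024*b^2 + 14.874*b + 30.8025)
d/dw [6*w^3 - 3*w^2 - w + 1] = 18*w^2 - 6*w - 1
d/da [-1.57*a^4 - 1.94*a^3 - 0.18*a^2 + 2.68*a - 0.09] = -6.28*a^3 - 5.82*a^2 - 0.36*a + 2.68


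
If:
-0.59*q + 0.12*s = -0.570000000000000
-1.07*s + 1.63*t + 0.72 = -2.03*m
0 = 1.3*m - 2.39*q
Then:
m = 1.960215694003*t + 6.97800709475609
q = 1.06622610970875*t + 3.79556871262883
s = 5.24227837273467*t + 13.9115461704251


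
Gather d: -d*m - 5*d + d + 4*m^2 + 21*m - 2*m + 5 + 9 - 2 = d*(-m - 4) + 4*m^2 + 19*m + 12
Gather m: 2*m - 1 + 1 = 2*m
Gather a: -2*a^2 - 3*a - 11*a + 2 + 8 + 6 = -2*a^2 - 14*a + 16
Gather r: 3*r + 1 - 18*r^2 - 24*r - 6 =-18*r^2 - 21*r - 5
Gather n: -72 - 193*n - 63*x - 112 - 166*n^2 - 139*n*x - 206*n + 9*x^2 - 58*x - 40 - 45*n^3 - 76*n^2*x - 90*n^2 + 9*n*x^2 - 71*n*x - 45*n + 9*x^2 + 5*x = -45*n^3 + n^2*(-76*x - 256) + n*(9*x^2 - 210*x - 444) + 18*x^2 - 116*x - 224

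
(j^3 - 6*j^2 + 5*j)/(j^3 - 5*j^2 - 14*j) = (-j^2 + 6*j - 5)/(-j^2 + 5*j + 14)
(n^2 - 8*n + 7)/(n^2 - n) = (n - 7)/n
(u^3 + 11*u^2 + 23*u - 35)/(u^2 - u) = u + 12 + 35/u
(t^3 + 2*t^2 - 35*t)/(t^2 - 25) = t*(t + 7)/(t + 5)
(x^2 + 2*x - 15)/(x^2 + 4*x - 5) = (x - 3)/(x - 1)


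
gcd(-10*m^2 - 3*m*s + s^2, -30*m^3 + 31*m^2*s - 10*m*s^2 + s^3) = -5*m + s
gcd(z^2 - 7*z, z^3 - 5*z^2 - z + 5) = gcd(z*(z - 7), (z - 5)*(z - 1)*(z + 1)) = 1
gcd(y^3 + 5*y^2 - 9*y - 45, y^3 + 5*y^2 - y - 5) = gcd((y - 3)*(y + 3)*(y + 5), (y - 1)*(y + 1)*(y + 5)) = y + 5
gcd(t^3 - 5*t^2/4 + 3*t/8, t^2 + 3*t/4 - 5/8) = t - 1/2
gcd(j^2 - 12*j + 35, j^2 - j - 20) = j - 5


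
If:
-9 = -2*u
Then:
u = 9/2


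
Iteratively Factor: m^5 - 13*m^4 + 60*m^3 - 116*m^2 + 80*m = (m - 2)*(m^4 - 11*m^3 + 38*m^2 - 40*m) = (m - 2)^2*(m^3 - 9*m^2 + 20*m) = (m - 4)*(m - 2)^2*(m^2 - 5*m) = m*(m - 4)*(m - 2)^2*(m - 5)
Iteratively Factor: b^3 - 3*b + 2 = (b - 1)*(b^2 + b - 2) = (b - 1)*(b + 2)*(b - 1)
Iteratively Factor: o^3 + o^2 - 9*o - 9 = (o + 1)*(o^2 - 9) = (o - 3)*(o + 1)*(o + 3)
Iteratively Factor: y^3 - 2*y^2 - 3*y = (y - 3)*(y^2 + y) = y*(y - 3)*(y + 1)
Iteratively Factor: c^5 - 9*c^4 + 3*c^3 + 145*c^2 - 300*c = (c + 4)*(c^4 - 13*c^3 + 55*c^2 - 75*c) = c*(c + 4)*(c^3 - 13*c^2 + 55*c - 75) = c*(c - 5)*(c + 4)*(c^2 - 8*c + 15) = c*(c - 5)*(c - 3)*(c + 4)*(c - 5)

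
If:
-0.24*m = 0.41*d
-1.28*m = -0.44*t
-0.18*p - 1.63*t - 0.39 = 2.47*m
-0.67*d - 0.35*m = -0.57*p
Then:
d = 0.03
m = -0.05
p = 0.00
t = -0.16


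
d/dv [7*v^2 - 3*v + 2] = 14*v - 3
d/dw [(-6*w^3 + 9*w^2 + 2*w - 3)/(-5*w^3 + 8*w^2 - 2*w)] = (-3*w^4 + 44*w^3 - 79*w^2 + 48*w - 6)/(w^2*(25*w^4 - 80*w^3 + 84*w^2 - 32*w + 4))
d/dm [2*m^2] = 4*m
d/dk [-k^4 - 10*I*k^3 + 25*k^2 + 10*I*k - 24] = -4*k^3 - 30*I*k^2 + 50*k + 10*I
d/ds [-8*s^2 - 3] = -16*s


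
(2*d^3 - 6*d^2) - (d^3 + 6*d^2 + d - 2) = d^3 - 12*d^2 - d + 2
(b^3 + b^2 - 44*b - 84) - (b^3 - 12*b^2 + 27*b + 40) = 13*b^2 - 71*b - 124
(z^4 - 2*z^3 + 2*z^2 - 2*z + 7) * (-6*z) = -6*z^5 + 12*z^4 - 12*z^3 + 12*z^2 - 42*z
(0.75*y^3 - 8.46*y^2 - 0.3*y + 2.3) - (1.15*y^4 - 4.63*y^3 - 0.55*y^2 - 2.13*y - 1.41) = -1.15*y^4 + 5.38*y^3 - 7.91*y^2 + 1.83*y + 3.71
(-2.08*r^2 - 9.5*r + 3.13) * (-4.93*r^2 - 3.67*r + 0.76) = 10.2544*r^4 + 54.4686*r^3 + 17.8533*r^2 - 18.7071*r + 2.3788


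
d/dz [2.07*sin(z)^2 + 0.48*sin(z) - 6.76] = (4.14*sin(z) + 0.48)*cos(z)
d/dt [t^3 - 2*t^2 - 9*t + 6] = 3*t^2 - 4*t - 9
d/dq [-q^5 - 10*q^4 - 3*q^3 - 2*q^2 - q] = -5*q^4 - 40*q^3 - 9*q^2 - 4*q - 1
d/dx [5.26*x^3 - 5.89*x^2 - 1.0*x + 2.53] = 15.78*x^2 - 11.78*x - 1.0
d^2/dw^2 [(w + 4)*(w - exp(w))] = -w*exp(w) - 6*exp(w) + 2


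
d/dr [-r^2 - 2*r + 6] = -2*r - 2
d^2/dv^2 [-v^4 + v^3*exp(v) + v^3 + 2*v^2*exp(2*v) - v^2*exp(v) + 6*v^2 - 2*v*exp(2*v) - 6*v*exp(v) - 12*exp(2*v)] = v^3*exp(v) + 8*v^2*exp(2*v) + 5*v^2*exp(v) - 12*v^2 + 8*v*exp(2*v) - 4*v*exp(v) + 6*v - 52*exp(2*v) - 14*exp(v) + 12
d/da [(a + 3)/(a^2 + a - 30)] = (a^2 + a - (a + 3)*(2*a + 1) - 30)/(a^2 + a - 30)^2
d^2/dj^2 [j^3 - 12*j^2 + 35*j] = 6*j - 24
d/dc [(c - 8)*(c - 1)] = 2*c - 9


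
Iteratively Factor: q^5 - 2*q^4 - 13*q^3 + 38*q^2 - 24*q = (q - 2)*(q^4 - 13*q^2 + 12*q) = (q - 3)*(q - 2)*(q^3 + 3*q^2 - 4*q) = (q - 3)*(q - 2)*(q - 1)*(q^2 + 4*q) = q*(q - 3)*(q - 2)*(q - 1)*(q + 4)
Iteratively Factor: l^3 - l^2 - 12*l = (l + 3)*(l^2 - 4*l) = l*(l + 3)*(l - 4)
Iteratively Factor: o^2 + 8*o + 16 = (o + 4)*(o + 4)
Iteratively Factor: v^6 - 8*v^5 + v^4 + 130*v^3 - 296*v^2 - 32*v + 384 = (v - 2)*(v^5 - 6*v^4 - 11*v^3 + 108*v^2 - 80*v - 192) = (v - 4)*(v - 2)*(v^4 - 2*v^3 - 19*v^2 + 32*v + 48) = (v - 4)^2*(v - 2)*(v^3 + 2*v^2 - 11*v - 12) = (v - 4)^2*(v - 3)*(v - 2)*(v^2 + 5*v + 4) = (v - 4)^2*(v - 3)*(v - 2)*(v + 4)*(v + 1)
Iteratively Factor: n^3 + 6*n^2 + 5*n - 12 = (n - 1)*(n^2 + 7*n + 12) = (n - 1)*(n + 3)*(n + 4)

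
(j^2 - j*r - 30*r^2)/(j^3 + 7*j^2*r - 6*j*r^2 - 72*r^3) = (j^2 - j*r - 30*r^2)/(j^3 + 7*j^2*r - 6*j*r^2 - 72*r^3)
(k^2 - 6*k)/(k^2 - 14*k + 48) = k/(k - 8)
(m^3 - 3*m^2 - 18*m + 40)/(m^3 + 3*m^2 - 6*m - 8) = (m - 5)/(m + 1)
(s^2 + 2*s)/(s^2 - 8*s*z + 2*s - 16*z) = s/(s - 8*z)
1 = 1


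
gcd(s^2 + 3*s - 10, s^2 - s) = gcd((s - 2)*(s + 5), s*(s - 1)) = 1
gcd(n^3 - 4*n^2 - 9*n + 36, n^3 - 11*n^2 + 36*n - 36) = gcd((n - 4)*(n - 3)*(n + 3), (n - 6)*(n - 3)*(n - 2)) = n - 3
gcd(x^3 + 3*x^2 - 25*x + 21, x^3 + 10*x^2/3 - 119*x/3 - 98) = x + 7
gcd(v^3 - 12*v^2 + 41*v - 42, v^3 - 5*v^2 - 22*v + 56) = v^2 - 9*v + 14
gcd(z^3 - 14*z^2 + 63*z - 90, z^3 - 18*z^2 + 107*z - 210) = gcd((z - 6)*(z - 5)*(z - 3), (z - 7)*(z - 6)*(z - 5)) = z^2 - 11*z + 30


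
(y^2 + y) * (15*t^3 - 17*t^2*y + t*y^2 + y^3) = 15*t^3*y^2 + 15*t^3*y - 17*t^2*y^3 - 17*t^2*y^2 + t*y^4 + t*y^3 + y^5 + y^4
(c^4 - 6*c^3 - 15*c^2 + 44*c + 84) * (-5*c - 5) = -5*c^5 + 25*c^4 + 105*c^3 - 145*c^2 - 640*c - 420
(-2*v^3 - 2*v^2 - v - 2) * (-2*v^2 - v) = 4*v^5 + 6*v^4 + 4*v^3 + 5*v^2 + 2*v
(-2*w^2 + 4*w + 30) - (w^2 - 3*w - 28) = -3*w^2 + 7*w + 58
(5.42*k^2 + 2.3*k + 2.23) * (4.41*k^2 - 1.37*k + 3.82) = 23.9022*k^4 + 2.7176*k^3 + 27.3877*k^2 + 5.7309*k + 8.5186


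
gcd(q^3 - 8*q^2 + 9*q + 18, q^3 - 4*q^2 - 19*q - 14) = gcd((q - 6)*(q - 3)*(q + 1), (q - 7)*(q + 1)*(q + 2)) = q + 1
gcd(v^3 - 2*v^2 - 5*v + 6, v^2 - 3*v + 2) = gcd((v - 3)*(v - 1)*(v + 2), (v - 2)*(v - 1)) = v - 1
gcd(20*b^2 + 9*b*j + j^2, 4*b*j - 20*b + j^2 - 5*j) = 4*b + j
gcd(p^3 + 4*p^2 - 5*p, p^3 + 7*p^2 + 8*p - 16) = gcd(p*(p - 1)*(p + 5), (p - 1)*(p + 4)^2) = p - 1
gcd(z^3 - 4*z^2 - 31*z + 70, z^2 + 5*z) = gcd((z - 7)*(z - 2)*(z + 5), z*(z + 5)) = z + 5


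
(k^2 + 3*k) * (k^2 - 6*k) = k^4 - 3*k^3 - 18*k^2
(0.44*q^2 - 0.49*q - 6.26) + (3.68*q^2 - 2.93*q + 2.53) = 4.12*q^2 - 3.42*q - 3.73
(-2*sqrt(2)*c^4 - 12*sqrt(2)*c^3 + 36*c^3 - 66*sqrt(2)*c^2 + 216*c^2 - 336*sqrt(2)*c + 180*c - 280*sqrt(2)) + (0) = -2*sqrt(2)*c^4 - 12*sqrt(2)*c^3 + 36*c^3 - 66*sqrt(2)*c^2 + 216*c^2 - 336*sqrt(2)*c + 180*c - 280*sqrt(2)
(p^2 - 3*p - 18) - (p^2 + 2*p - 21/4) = -5*p - 51/4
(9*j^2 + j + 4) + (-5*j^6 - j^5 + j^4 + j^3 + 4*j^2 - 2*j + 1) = -5*j^6 - j^5 + j^4 + j^3 + 13*j^2 - j + 5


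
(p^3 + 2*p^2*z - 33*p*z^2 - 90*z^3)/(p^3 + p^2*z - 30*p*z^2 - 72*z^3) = (p + 5*z)/(p + 4*z)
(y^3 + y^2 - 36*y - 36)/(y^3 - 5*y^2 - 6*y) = (y + 6)/y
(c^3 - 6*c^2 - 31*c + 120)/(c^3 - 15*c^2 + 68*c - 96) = (c + 5)/(c - 4)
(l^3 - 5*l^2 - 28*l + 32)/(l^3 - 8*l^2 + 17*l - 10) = (l^2 - 4*l - 32)/(l^2 - 7*l + 10)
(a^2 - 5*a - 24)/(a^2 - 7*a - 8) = (a + 3)/(a + 1)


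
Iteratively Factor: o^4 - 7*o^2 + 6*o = (o - 2)*(o^3 + 2*o^2 - 3*o) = o*(o - 2)*(o^2 + 2*o - 3) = o*(o - 2)*(o - 1)*(o + 3)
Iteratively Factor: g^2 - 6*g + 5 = (g - 5)*(g - 1)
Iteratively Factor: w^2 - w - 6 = (w + 2)*(w - 3)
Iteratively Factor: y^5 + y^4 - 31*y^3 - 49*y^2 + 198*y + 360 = (y + 2)*(y^4 - y^3 - 29*y^2 + 9*y + 180) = (y + 2)*(y + 3)*(y^3 - 4*y^2 - 17*y + 60) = (y + 2)*(y + 3)*(y + 4)*(y^2 - 8*y + 15) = (y - 5)*(y + 2)*(y + 3)*(y + 4)*(y - 3)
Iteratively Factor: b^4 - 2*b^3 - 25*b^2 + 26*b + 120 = (b - 5)*(b^3 + 3*b^2 - 10*b - 24) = (b - 5)*(b + 4)*(b^2 - b - 6) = (b - 5)*(b + 2)*(b + 4)*(b - 3)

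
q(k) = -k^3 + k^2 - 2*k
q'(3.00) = -23.00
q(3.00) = -24.00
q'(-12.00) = -458.00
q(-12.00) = 1896.00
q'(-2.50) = -25.75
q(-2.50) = 26.88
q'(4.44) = -52.26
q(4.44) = -76.69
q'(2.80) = -19.92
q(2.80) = -19.71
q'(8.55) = -204.21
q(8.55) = -569.02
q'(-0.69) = -4.81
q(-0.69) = 2.18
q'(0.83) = -2.41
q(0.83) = -1.54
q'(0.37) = -1.67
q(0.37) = -0.65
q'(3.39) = -29.70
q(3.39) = -34.25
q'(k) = -3*k^2 + 2*k - 2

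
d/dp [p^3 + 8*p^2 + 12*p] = 3*p^2 + 16*p + 12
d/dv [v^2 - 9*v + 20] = 2*v - 9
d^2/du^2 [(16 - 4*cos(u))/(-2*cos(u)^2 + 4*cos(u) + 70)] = 2*(9*sin(u)^4*cos(u) - 14*sin(u)^4 + 650*sin(u)^2 + 2841*cos(u)/2 + 60*cos(3*u) - cos(5*u)/2 - 184)/(sin(u)^2 + 2*cos(u) + 34)^3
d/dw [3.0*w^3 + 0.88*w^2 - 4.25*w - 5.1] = 9.0*w^2 + 1.76*w - 4.25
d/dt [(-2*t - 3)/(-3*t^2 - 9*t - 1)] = (6*t^2 + 18*t - 3*(2*t + 3)^2 + 2)/(3*t^2 + 9*t + 1)^2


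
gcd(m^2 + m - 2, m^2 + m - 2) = m^2 + m - 2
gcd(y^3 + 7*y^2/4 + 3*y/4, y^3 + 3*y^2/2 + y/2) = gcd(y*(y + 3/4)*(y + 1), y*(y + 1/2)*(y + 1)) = y^2 + y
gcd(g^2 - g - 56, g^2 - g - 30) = 1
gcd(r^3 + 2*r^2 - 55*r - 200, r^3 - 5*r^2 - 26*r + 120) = r + 5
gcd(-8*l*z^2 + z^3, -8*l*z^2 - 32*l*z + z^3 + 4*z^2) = -8*l*z + z^2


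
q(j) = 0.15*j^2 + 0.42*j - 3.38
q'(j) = 0.3*j + 0.42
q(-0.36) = -3.51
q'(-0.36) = 0.31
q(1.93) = -2.01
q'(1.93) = 1.00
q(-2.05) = -3.61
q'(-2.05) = -0.20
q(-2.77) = -3.39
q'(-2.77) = -0.41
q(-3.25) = -3.16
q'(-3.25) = -0.56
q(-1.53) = -3.67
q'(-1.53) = -0.04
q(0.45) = -3.16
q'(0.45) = 0.56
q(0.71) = -3.01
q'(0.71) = 0.63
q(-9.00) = 4.99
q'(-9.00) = -2.28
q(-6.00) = -0.50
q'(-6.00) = -1.38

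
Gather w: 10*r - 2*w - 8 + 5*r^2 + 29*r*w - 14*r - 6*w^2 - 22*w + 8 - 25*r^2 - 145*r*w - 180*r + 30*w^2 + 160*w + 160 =-20*r^2 - 184*r + 24*w^2 + w*(136 - 116*r) + 160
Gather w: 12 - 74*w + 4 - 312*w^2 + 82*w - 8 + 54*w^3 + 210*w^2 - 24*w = 54*w^3 - 102*w^2 - 16*w + 8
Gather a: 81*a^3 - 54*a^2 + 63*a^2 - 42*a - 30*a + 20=81*a^3 + 9*a^2 - 72*a + 20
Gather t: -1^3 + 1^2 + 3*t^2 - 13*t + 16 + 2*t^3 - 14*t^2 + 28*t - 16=2*t^3 - 11*t^2 + 15*t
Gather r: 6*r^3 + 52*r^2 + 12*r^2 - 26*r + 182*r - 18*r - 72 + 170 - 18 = 6*r^3 + 64*r^2 + 138*r + 80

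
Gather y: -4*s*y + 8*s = -4*s*y + 8*s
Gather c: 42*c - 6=42*c - 6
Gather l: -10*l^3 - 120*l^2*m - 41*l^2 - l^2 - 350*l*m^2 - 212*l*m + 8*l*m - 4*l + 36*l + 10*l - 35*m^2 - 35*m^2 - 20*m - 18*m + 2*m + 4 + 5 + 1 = -10*l^3 + l^2*(-120*m - 42) + l*(-350*m^2 - 204*m + 42) - 70*m^2 - 36*m + 10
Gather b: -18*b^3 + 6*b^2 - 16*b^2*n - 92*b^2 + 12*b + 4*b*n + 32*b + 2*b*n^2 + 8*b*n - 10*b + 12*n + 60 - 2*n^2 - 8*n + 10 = -18*b^3 + b^2*(-16*n - 86) + b*(2*n^2 + 12*n + 34) - 2*n^2 + 4*n + 70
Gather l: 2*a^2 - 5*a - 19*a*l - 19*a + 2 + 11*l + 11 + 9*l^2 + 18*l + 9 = 2*a^2 - 24*a + 9*l^2 + l*(29 - 19*a) + 22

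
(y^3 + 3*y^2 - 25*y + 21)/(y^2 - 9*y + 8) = (y^2 + 4*y - 21)/(y - 8)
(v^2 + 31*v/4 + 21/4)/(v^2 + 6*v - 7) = (v + 3/4)/(v - 1)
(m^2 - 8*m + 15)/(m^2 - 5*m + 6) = (m - 5)/(m - 2)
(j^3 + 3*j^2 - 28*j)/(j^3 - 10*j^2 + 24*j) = (j + 7)/(j - 6)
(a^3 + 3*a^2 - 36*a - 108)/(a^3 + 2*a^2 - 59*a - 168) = (a^2 - 36)/(a^2 - a - 56)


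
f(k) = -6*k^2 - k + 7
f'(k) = -12*k - 1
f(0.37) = 5.81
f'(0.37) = -5.44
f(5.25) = -163.62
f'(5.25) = -64.00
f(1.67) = -11.40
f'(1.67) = -21.04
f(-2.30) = -22.44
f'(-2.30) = 26.60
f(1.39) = -5.98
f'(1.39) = -17.68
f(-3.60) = -67.16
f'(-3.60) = 42.20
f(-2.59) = -30.66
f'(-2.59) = 30.08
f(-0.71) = 4.69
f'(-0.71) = 7.52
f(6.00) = -215.00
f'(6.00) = -73.00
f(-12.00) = -845.00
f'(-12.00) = 143.00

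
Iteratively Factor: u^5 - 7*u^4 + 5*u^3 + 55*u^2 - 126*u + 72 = (u - 1)*(u^4 - 6*u^3 - u^2 + 54*u - 72) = (u - 4)*(u - 1)*(u^3 - 2*u^2 - 9*u + 18) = (u - 4)*(u - 1)*(u + 3)*(u^2 - 5*u + 6) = (u - 4)*(u - 2)*(u - 1)*(u + 3)*(u - 3)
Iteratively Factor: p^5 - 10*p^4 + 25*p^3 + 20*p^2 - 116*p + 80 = (p + 2)*(p^4 - 12*p^3 + 49*p^2 - 78*p + 40) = (p - 5)*(p + 2)*(p^3 - 7*p^2 + 14*p - 8) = (p - 5)*(p - 1)*(p + 2)*(p^2 - 6*p + 8) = (p - 5)*(p - 4)*(p - 1)*(p + 2)*(p - 2)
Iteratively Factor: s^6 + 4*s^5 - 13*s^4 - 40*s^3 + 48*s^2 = (s + 4)*(s^5 - 13*s^3 + 12*s^2) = s*(s + 4)*(s^4 - 13*s^2 + 12*s) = s^2*(s + 4)*(s^3 - 13*s + 12) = s^2*(s - 1)*(s + 4)*(s^2 + s - 12) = s^2*(s - 1)*(s + 4)^2*(s - 3)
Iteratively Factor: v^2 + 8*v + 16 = (v + 4)*(v + 4)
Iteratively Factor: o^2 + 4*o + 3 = (o + 3)*(o + 1)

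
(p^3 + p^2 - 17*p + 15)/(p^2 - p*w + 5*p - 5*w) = (p^2 - 4*p + 3)/(p - w)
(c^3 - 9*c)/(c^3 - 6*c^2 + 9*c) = (c + 3)/(c - 3)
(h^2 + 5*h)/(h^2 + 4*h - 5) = h/(h - 1)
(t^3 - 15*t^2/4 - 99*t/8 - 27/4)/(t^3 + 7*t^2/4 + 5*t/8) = (8*t^3 - 30*t^2 - 99*t - 54)/(t*(8*t^2 + 14*t + 5))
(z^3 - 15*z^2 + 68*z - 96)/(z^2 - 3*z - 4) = (z^2 - 11*z + 24)/(z + 1)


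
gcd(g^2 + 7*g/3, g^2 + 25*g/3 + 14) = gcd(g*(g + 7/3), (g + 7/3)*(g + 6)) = g + 7/3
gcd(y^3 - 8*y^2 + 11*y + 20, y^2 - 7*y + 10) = y - 5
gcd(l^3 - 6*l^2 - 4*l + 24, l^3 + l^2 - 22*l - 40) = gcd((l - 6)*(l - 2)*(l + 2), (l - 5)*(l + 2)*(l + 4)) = l + 2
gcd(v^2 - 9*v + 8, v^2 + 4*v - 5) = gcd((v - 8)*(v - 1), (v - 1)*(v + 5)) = v - 1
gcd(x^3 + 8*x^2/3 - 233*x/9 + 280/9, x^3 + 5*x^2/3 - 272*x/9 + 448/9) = x^2 + 13*x/3 - 56/3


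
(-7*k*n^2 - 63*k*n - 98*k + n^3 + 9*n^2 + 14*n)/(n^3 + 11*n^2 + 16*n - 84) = (-7*k*n - 14*k + n^2 + 2*n)/(n^2 + 4*n - 12)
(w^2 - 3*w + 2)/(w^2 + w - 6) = (w - 1)/(w + 3)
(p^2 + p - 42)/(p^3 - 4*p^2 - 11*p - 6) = (p + 7)/(p^2 + 2*p + 1)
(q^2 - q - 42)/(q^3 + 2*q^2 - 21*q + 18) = (q - 7)/(q^2 - 4*q + 3)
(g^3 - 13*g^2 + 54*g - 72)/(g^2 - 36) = (g^2 - 7*g + 12)/(g + 6)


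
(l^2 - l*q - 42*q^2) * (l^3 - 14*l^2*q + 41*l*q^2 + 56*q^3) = l^5 - 15*l^4*q + 13*l^3*q^2 + 603*l^2*q^3 - 1778*l*q^4 - 2352*q^5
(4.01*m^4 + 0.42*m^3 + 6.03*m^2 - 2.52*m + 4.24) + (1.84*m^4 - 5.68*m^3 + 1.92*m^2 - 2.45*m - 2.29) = 5.85*m^4 - 5.26*m^3 + 7.95*m^2 - 4.97*m + 1.95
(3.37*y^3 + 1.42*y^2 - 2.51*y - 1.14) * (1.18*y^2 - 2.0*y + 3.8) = 3.9766*y^5 - 5.0644*y^4 + 7.0042*y^3 + 9.0708*y^2 - 7.258*y - 4.332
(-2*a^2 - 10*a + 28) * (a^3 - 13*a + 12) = -2*a^5 - 10*a^4 + 54*a^3 + 106*a^2 - 484*a + 336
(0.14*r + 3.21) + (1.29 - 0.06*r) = 0.08*r + 4.5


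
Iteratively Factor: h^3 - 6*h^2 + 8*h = (h - 2)*(h^2 - 4*h) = h*(h - 2)*(h - 4)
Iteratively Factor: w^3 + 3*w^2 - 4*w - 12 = (w - 2)*(w^2 + 5*w + 6) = (w - 2)*(w + 3)*(w + 2)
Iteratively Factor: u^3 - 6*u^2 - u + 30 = (u - 5)*(u^2 - u - 6) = (u - 5)*(u + 2)*(u - 3)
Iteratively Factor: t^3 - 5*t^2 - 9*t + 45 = (t + 3)*(t^2 - 8*t + 15) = (t - 3)*(t + 3)*(t - 5)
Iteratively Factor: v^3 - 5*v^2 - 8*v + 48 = (v + 3)*(v^2 - 8*v + 16) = (v - 4)*(v + 3)*(v - 4)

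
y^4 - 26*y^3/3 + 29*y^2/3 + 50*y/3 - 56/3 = (y - 7)*(y - 2)*(y - 1)*(y + 4/3)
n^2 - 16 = (n - 4)*(n + 4)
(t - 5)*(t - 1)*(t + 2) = t^3 - 4*t^2 - 7*t + 10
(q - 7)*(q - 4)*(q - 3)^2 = q^4 - 17*q^3 + 103*q^2 - 267*q + 252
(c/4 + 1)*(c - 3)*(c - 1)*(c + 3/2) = c^4/4 + 3*c^3/8 - 13*c^2/4 - 15*c/8 + 9/2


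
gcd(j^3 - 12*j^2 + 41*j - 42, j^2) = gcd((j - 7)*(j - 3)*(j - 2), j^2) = 1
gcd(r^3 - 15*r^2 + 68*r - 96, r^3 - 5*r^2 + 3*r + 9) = r - 3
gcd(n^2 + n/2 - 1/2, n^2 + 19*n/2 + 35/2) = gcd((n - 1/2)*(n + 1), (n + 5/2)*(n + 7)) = 1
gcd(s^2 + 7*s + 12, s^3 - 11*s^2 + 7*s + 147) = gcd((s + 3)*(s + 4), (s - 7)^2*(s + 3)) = s + 3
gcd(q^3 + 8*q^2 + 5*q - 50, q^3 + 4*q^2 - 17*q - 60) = q + 5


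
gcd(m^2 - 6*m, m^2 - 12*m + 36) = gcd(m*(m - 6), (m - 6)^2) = m - 6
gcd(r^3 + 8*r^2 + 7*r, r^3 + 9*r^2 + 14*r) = r^2 + 7*r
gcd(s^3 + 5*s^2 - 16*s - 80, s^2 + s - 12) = s + 4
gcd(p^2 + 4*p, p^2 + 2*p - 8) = p + 4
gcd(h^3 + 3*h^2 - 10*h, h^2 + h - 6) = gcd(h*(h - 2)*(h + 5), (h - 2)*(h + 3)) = h - 2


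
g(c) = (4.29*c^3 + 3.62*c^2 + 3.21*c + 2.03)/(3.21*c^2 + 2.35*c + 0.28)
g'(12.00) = 1.33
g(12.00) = 16.25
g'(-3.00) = 1.26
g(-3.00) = -4.11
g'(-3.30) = 1.27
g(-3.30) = -4.49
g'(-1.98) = 1.19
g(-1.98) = -2.85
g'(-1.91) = 1.18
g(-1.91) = -2.77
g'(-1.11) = 1.47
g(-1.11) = -1.81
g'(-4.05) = 1.29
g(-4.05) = -5.45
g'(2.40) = 1.20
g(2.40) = 3.68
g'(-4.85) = 1.31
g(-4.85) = -6.49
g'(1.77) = 1.09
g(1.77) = 2.96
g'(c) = (-6.42*c - 2.35)*(4.29*c^3 + 3.62*c^2 + 3.21*c + 2.03)/(3.21*c^2 + 2.35*c + 0.28)^2 + (12.87*c^2 + 7.24*c + 3.21)/(3.21*c^2 + 2.35*c + 0.28) = (13.7709*c^4 + 20.163*c^3 + 1.8065*c^2 - 11.0054*c - 3.8717)/(10.3041*c^4 + 15.087*c^3 + 7.3201*c^2 + 1.316*c + 0.0784)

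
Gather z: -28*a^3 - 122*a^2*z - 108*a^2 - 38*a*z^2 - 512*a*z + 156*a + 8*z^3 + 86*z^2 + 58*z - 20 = -28*a^3 - 108*a^2 + 156*a + 8*z^3 + z^2*(86 - 38*a) + z*(-122*a^2 - 512*a + 58) - 20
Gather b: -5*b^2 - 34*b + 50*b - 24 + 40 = -5*b^2 + 16*b + 16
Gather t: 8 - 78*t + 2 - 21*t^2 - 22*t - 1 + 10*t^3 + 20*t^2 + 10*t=10*t^3 - t^2 - 90*t + 9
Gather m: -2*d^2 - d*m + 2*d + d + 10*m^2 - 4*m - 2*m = -2*d^2 + 3*d + 10*m^2 + m*(-d - 6)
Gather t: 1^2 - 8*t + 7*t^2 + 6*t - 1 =7*t^2 - 2*t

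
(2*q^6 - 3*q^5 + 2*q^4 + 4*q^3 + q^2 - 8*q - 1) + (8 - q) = 2*q^6 - 3*q^5 + 2*q^4 + 4*q^3 + q^2 - 9*q + 7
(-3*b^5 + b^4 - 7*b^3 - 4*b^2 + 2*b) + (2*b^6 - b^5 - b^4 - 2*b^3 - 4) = 2*b^6 - 4*b^5 - 9*b^3 - 4*b^2 + 2*b - 4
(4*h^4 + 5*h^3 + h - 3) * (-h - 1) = -4*h^5 - 9*h^4 - 5*h^3 - h^2 + 2*h + 3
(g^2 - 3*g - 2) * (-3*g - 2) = -3*g^3 + 7*g^2 + 12*g + 4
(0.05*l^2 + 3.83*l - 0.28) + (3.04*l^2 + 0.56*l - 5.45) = 3.09*l^2 + 4.39*l - 5.73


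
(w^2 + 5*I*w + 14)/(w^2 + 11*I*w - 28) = (w - 2*I)/(w + 4*I)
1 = 1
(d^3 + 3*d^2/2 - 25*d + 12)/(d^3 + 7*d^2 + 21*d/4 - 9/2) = 2*(d - 4)/(2*d + 3)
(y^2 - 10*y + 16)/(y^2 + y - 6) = (y - 8)/(y + 3)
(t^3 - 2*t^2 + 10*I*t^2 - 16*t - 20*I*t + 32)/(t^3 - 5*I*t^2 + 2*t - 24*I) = (t^2 + t*(-2 + 8*I) - 16*I)/(t^2 - 7*I*t - 12)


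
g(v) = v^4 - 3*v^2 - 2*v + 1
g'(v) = 4*v^3 - 6*v - 2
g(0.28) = 0.21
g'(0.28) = -3.59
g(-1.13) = 1.06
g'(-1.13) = -0.99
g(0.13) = 0.69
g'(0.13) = -2.77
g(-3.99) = 214.67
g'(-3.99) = -232.14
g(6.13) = 1288.03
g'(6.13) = 882.61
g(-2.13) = 12.23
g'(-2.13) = -27.87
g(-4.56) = 380.11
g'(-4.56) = -353.92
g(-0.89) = 1.03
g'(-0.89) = 0.52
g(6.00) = 1177.00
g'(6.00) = 826.00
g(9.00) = 6301.00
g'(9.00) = 2860.00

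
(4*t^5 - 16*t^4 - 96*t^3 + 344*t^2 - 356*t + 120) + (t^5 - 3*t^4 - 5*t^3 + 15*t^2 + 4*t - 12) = 5*t^5 - 19*t^4 - 101*t^3 + 359*t^2 - 352*t + 108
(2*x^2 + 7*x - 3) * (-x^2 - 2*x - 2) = -2*x^4 - 11*x^3 - 15*x^2 - 8*x + 6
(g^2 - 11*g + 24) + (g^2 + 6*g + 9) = 2*g^2 - 5*g + 33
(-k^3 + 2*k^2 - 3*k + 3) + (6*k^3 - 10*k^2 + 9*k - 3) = 5*k^3 - 8*k^2 + 6*k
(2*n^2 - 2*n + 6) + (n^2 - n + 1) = 3*n^2 - 3*n + 7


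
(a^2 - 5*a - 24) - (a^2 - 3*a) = -2*a - 24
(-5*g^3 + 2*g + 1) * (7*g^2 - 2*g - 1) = -35*g^5 + 10*g^4 + 19*g^3 + 3*g^2 - 4*g - 1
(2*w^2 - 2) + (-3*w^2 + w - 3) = -w^2 + w - 5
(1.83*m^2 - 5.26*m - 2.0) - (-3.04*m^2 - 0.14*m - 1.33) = 4.87*m^2 - 5.12*m - 0.67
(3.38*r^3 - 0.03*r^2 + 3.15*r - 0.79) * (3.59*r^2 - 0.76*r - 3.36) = 12.1342*r^5 - 2.6765*r^4 - 0.0255000000000011*r^3 - 5.1293*r^2 - 9.9836*r + 2.6544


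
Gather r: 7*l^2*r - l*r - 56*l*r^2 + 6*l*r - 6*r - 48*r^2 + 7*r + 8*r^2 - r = r^2*(-56*l - 40) + r*(7*l^2 + 5*l)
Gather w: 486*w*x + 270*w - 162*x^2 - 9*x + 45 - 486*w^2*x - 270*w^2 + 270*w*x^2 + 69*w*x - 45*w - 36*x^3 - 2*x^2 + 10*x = w^2*(-486*x - 270) + w*(270*x^2 + 555*x + 225) - 36*x^3 - 164*x^2 + x + 45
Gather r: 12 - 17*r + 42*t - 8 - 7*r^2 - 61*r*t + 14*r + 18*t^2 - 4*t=-7*r^2 + r*(-61*t - 3) + 18*t^2 + 38*t + 4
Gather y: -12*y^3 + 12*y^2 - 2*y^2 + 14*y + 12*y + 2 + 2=-12*y^3 + 10*y^2 + 26*y + 4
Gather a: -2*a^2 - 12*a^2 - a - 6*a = -14*a^2 - 7*a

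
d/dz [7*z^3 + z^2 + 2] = z*(21*z + 2)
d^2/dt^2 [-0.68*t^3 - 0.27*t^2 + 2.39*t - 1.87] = -4.08*t - 0.54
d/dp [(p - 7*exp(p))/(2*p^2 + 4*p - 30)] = ((1 - 7*exp(p))*(p^2 + 2*p - 15)/2 - (p + 1)*(p - 7*exp(p)))/(p^2 + 2*p - 15)^2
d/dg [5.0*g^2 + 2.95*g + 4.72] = 10.0*g + 2.95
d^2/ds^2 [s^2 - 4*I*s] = 2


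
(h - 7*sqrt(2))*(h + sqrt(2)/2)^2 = h^3 - 6*sqrt(2)*h^2 - 27*h/2 - 7*sqrt(2)/2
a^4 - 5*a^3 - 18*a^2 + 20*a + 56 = (a - 7)*(a - 2)*(a + 2)^2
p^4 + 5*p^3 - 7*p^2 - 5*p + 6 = (p - 1)^2*(p + 1)*(p + 6)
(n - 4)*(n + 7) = n^2 + 3*n - 28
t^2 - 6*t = t*(t - 6)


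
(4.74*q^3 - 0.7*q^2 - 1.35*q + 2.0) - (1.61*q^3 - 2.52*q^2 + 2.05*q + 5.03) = 3.13*q^3 + 1.82*q^2 - 3.4*q - 3.03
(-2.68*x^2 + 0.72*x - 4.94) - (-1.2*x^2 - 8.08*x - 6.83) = -1.48*x^2 + 8.8*x + 1.89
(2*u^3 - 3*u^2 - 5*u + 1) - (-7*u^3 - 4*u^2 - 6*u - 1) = 9*u^3 + u^2 + u + 2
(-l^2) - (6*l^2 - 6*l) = -7*l^2 + 6*l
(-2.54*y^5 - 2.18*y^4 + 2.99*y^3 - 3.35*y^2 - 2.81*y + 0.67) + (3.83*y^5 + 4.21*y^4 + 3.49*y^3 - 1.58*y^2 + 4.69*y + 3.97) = 1.29*y^5 + 2.03*y^4 + 6.48*y^3 - 4.93*y^2 + 1.88*y + 4.64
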